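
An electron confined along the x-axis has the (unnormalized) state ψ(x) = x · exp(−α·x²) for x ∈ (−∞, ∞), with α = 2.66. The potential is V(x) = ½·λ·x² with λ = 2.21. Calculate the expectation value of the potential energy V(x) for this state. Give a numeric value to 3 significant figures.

⟨V⟩ = ∫ V(x)·|ψ|² dx / ∫|ψ|² dx.
Expand each integrand as polynomial × e^(−2αx²) and use ∫x^(2j)·e^(−2αx²) dx = (2j−1)!!/(4α)^j · √(π/(2α)), odd powers → 0; here √(π/(2α)) = 0.76846.
State is unnormalized: ∫|ψ|² dx = 0.072223, and ∫ψ*·V(x)·ψ dx = 0.022502, so ⟨V⟩ = 0.022502 / 0.072223.
⟨V⟩ = 0.31156.

0.312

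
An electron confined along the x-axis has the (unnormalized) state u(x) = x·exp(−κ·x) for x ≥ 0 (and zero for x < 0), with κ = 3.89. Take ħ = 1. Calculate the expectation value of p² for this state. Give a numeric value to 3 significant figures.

15.1

p² u = −ħ² d²u/dx²; ⟨p²⟩ = −ħ² ∫ u*·u'' dx / ∫|u|² dx.
Differentiate x·exp(−κ·x) with the product rule; every integrand then reduces to terms xʲ·e^(−2κx) on [0, ∞), with ∫₀^∞ xʲ·e^(−2κx) dx = j!/(2κ)^(j+1).
State is unnormalized: ∫|u|² dx = 0.0042471, and ∫u*·(−ħ² u'') dx = 0.064267, so ⟨p²⟩ = 0.064267 / 0.0042471.
⟨p²⟩ = 15.132.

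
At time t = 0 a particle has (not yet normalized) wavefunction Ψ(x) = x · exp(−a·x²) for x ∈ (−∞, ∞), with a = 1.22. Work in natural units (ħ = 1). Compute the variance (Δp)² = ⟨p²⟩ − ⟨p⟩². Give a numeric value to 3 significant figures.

Compute ⟨p⟩ and ⟨p²⟩ separately; (Δp)² = ⟨p²⟩ − ⟨p⟩².
Expand each integrand as polynomial × e^(−2ax²) and use ∫x^(2j)·e^(−2ax²) dx = (2j−1)!!/(4a)^j · √(π/(2a)), odd powers → 0; here √(π/(2a)) = 1.1347. Differentiate with the product rule, d/dx e^(−ax²) = −2ax·e^(−ax²).
Normalization: ∫|Ψ|² dx = 0.23252.
⟨p⟩ = 0.0000 and ⟨p²⟩ = 3.6600.
(Δp)² = 3.6600 − (0.0000)² = 3.6600.

3.66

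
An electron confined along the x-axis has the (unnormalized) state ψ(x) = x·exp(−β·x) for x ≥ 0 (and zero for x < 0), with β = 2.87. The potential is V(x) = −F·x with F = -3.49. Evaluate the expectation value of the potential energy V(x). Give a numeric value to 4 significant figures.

⟨V⟩ = ∫ V(x)·|ψ|² dx / ∫|ψ|² dx.
Every integrand reduces to terms xʲ·e^(−2βx) on [0, ∞); use ∫₀^∞ xʲ·e^(−2βx) dx = j!/(2β)^(j+1).
State is unnormalized: ∫|ψ|² dx = 0.010575, and ∫ψ*·V(x)·ψ dx = 0.019290, so ⟨V⟩ = 0.019290 / 0.010575.
⟨V⟩ = 1.8240.

1.824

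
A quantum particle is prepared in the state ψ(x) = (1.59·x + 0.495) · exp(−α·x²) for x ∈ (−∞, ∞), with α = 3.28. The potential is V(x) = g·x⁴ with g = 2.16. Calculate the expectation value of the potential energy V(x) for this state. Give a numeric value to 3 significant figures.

0.104

⟨V⟩ = ∫ V(x)·|ψ|² dx / ∫|ψ|² dx.
Expand each integrand as polynomial × e^(−2αx²) and use ∫x^(2j)·e^(−2αx²) dx = (2j−1)!!/(4α)^j · √(π/(2α)), odd powers → 0; here √(π/(2α)) = 0.69203.
State is unnormalized: ∫|ψ|² dx = 0.30291, and ∫ψ*·V(x)·ψ dx = 0.031482, so ⟨V⟩ = 0.031482 / 0.30291.
⟨V⟩ = 0.10393.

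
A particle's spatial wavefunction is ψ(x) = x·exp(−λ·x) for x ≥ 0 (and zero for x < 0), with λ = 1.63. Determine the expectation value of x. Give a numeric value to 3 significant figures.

⟨x⟩ = ∫ x·|ψ|² dx / ∫|ψ|² dx (integrals over the domain).
Every integrand reduces to terms xʲ·e^(−2λx) on [0, ∞); use ∫₀^∞ xʲ·e^(−2λx) dx = j!/(2λ)^(j+1).
State is unnormalized: ∫|ψ|² dx = 0.057727, and ∫ψ*·x·ψ dx = 0.053123, so ⟨x⟩ = 0.053123 / 0.057727.
⟨x⟩ = 0.92025.

0.920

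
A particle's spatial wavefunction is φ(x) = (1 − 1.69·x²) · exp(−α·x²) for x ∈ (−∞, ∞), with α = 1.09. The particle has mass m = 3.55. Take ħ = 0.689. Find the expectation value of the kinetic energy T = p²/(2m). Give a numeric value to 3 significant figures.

0.305

T = −(ħ²/2m) d²/dx², so ⟨T⟩ = −(ħ²/2m) ∫ φ*·φ'' dx / ∫|φ|² dx; with m = 3.55.
Expand each integrand as polynomial × e^(−2αx²) and use ∫x^(2j)·e^(−2αx²) dx = (2j−1)!!/(4α)^j · √(π/(2α)), odd powers → 0; here √(π/(2α)) = 1.2005. Differentiate with the product rule, d/dx e^(−αx²) = −2αx·e^(−αx²).
State is unnormalized: ∫|φ|² dx = 0.81092, and ∫φ*·(−ħ²/2m · φ'') dx = 0.24733, so ⟨T⟩ = 0.24733 / 0.81092.
⟨T⟩ = 0.30500.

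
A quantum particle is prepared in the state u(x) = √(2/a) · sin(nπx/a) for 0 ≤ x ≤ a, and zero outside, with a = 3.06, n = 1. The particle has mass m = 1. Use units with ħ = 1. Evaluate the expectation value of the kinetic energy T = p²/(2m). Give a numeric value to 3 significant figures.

0.527

T = −(ħ²/2m) d²/dx², so ⟨T⟩ = −(ħ²/2m) ∫ u*·u'' dx; with m = 1.
d/dx sin(nπx/a) = (nπ/a)·cos(nπx/a) and d²/dx² sin(nπx/a) = −(nπ/a)²·sin(nπx/a); on 0 ≤ x ≤ a, ∫sin²(nπx/a) dx = a/2 and ∫sin(nπx/a)·cos(nπx/a) dx = 0.
⟨T⟩ = 0.52702.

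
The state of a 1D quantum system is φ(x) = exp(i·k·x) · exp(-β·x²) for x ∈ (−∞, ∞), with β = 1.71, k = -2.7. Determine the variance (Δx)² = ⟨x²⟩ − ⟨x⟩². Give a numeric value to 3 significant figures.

0.146

Compute ⟨x⟩ and ⟨x²⟩ separately, then (Δx)² = ⟨x²⟩ − ⟨x⟩².
Gaussian moments: ∫x^(2j)·e^(−2βx²) dx = (2j−1)!!/(4β)^j · √(π/(2β)), odd powers integrate to 0; here √(π/(2β)) = 0.95843.
Normalization: ∫|φ|² dx = 0.95843.
⟨x⟩ = 0.0000 and ⟨x²⟩ = 0.14620.
(Δx)² = 0.14620 − (0.0000)² = 0.14620.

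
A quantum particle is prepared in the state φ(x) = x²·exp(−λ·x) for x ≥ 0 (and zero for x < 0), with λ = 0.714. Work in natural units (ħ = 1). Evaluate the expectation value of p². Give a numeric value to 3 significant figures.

0.170

p² φ = −ħ² d²φ/dx²; ⟨p²⟩ = −ħ² ∫ φ*·φ'' dx / ∫|φ|² dx.
Differentiate x²·exp(−λ·x) with the product rule; every integrand then reduces to terms xʲ·e^(−2λx) on [0, ∞), with ∫₀^∞ xʲ·e^(−2λx) dx = j!/(2λ)^(j+1).
State is unnormalized: ∫|φ|² dx = 4.0418, and ∫φ*·(−ħ² φ'') dx = 0.68682, so ⟨p²⟩ = 0.68682 / 4.0418.
⟨p²⟩ = 0.16993.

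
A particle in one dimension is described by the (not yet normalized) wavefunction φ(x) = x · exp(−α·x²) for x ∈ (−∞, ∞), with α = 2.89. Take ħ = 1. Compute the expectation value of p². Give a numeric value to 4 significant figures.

8.670

p² φ = −ħ² d²φ/dx²; ⟨p²⟩ = −ħ² ∫ φ*·φ'' dx / ∫|φ|² dx.
Expand each integrand as polynomial × e^(−2αx²) and use ∫x^(2j)·e^(−2αx²) dx = (2j−1)!!/(4α)^j · √(π/(2α)), odd powers → 0; here √(π/(2α)) = 0.73724. Differentiate with the product rule, d/dx e^(−αx²) = −2αx·e^(−αx²).
State is unnormalized: ∫|φ|² dx = 0.063775, and ∫φ*·(−ħ² φ'') dx = 0.55293, so ⟨p²⟩ = 0.55293 / 0.063775.
⟨p²⟩ = 8.6700.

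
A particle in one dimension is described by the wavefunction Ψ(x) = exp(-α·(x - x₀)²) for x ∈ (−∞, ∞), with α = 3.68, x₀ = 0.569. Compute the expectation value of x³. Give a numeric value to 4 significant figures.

⟨x³⟩ = ∫ x³·|Ψ|² dx / ∫|Ψ|² dx (integrals over the domain).
Gaussian moments (u = x − x₀): ∫u^(2j)·e^(−2αu²) du = (2j−1)!!/(4α)^j · √(π/(2α)), odd powers integrate to 0; here √(π/(2α)) = 0.65334.
State is unnormalized: ∫|Ψ|² dx = 0.65334, and ∫Ψ*·x³·Ψ dx = 0.19612, so ⟨x³⟩ = 0.19612 / 0.65334.
⟨x³⟩ = 0.30018.

0.3002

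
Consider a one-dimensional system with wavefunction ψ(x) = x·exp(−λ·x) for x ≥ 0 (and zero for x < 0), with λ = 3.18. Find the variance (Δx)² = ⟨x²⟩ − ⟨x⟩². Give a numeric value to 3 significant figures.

Compute ⟨x⟩ and ⟨x²⟩ separately, then (Δx)² = ⟨x²⟩ − ⟨x⟩².
Every integrand reduces to terms xʲ·e^(−2λx) on [0, ∞); use ∫₀^∞ xʲ·e^(−2λx) dx = j!/(2λ)^(j+1).
Normalization: ∫|ψ|² dx = 0.0077743.
⟨x⟩ = 0.47170 and ⟨x²⟩ = 0.29667.
(Δx)² = 0.29667 − (0.47170)² = 0.074166.

0.0742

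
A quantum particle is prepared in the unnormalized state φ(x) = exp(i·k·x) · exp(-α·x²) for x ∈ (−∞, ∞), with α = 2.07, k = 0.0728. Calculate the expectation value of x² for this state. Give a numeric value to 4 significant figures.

⟨x²⟩ = ∫ x²·|φ|² dx / ∫|φ|² dx (integrals over the domain).
Gaussian moments: ∫x^(2j)·e^(−2αx²) dx = (2j−1)!!/(4α)^j · √(π/(2α)), odd powers integrate to 0; here √(π/(2α)) = 0.87111.
State is unnormalized: ∫|φ|² dx = 0.87111, and ∫φ*·x²·φ dx = 0.10521, so ⟨x²⟩ = 0.10521 / 0.87111.
⟨x²⟩ = 0.12077.

0.1208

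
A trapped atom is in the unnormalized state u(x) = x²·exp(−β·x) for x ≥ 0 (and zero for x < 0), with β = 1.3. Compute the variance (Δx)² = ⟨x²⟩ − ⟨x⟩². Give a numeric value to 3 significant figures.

Compute ⟨x⟩ and ⟨x²⟩ separately, then (Δx)² = ⟨x²⟩ − ⟨x⟩².
Every integrand reduces to terms xʲ·e^(−2βx) on [0, ∞); use ∫₀^∞ xʲ·e^(−2βx) dx = j!/(2β)^(j+1).
Normalization: ∫|u|² dx = 0.20200.
⟨x⟩ = 1.9231 and ⟨x²⟩ = 4.4379.
(Δx)² = 4.4379 − (1.9231)² = 0.73964.

0.740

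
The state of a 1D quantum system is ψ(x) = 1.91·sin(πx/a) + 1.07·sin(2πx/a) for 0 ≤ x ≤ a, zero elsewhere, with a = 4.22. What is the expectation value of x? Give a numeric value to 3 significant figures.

1.46

⟨x⟩ = ∫ x·|ψ|² dx / ∫|ψ|² dx (integrals over the domain).
On 0 ≤ x ≤ a (j ≠ l): ∫sin²(jπx/a) dx = a/2, ∫sin(jπx/a)·sin(lπx/a) dx = 0; diagonal moments ∫x·sin²(jπx/a) dx = a²/4, ∫x²·sin²(jπx/a) dx = a³·(1/6 − 1/(4j²π²)); cross terms ∫x·sin(jπx/a)·sin(lπx/a) dx = 0 for j + l even and −4jla²/(π²(j² − l²)²) for j + l odd, ∫x²·sin(jπx/a)·sin(lπx/a) dx = (−1)^(j+l)·4jla³/(π²(j² − l²)²); higher powers the same way via product-to-sum and parts.
State is unnormalized: ∫|ψ|² dx = 10.113, and ∫ψ*·x·ψ dx = 14.783, so ⟨x⟩ = 14.783 / 10.113.
⟨x⟩ = 1.4618.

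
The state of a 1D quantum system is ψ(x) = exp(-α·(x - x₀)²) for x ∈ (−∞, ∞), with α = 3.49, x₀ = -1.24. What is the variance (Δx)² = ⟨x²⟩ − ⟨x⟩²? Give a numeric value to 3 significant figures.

0.0716

Compute ⟨x⟩ and ⟨x²⟩ separately, then (Δx)² = ⟨x²⟩ − ⟨x⟩².
Gaussian moments (u = x − x₀): ∫u^(2j)·e^(−2αu²) du = (2j−1)!!/(4α)^j · √(π/(2α)), odd powers integrate to 0; here √(π/(2α)) = 0.67088.
Normalization: ∫|ψ|² dx = 0.67088.
⟨x⟩ = -1.2400 and ⟨x²⟩ = 1.6092.
(Δx)² = 1.6092 − (-1.2400)² = 0.071633.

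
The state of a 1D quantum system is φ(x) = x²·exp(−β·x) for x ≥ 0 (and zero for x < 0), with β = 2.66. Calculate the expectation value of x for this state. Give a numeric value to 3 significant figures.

0.940

⟨x⟩ = ∫ x·|φ|² dx / ∫|φ|² dx (integrals over the domain).
Every integrand reduces to terms xʲ·e^(−2βx) on [0, ∞); use ∫₀^∞ xʲ·e^(−2βx) dx = j!/(2β)^(j+1).
State is unnormalized: ∫|φ|² dx = 0.0056319, and ∫φ*·x·φ dx = 0.0052931, so ⟨x⟩ = 0.0052931 / 0.0056319.
⟨x⟩ = 0.93985.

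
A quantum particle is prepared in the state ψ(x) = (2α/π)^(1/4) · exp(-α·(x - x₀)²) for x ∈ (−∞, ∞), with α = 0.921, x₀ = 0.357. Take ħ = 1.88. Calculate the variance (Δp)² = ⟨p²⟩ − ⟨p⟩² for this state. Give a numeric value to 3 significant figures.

3.26

Compute ⟨p⟩ and ⟨p²⟩ separately; (Δp)² = ⟨p²⟩ − ⟨p⟩².
Gaussian moments (u = x − x₀): ∫u^(2j)·e^(−2αu²) du = (2j−1)!!/(4α)^j · √(π/(2α)), odd powers integrate to 0; here √(π/(2α)) = 1.3060. Derivatives: d/dx e^(−αu²) = −2αu·e^(−αu²), d²/dx² e^(−αu²) = (4α²u² − 2α)·e^(−αu²).
⟨p⟩ = 0.0000 and ⟨p²⟩ = 3.2552.
(Δp)² = 3.2552 − (0.0000)² = 3.2552.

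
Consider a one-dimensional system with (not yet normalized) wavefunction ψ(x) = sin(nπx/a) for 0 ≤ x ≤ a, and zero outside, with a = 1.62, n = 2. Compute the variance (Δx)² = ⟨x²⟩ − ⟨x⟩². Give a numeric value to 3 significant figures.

0.185

Compute ⟨x⟩ and ⟨x²⟩ separately, then (Δx)² = ⟨x²⟩ − ⟨x⟩².
With sin²θ = (1 − cos2θ)/2 on 0 ≤ x ≤ a: ∫sin²(nπx/a) dx = a/2, ∫x·sin²(nπx/a) dx = a²/4, ∫x²·sin²(nπx/a) dx = a³·(1/6 − 1/(4n²π²)); higher powers xᵏ the same way, integrating xᵏ·cos(2nπx/a) by parts.
Normalization: ∫|ψ|² dx = 0.81000.
⟨x⟩ = 0.81000 and ⟨x²⟩ = 0.84156.
(Δx)² = 0.84156 − (0.81000)² = 0.18546.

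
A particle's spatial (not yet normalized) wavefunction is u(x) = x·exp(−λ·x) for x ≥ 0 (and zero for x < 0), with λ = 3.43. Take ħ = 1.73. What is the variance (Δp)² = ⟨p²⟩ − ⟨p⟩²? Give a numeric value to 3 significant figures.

Compute ⟨p⟩ and ⟨p²⟩ separately; (Δp)² = ⟨p²⟩ − ⟨p⟩².
Differentiate x·exp(−λ·x) with the product rule; every integrand then reduces to terms xʲ·e^(−2λx) on [0, ∞), with ∫₀^∞ xʲ·e^(−2λx) dx = j!/(2λ)^(j+1).
Normalization: ∫|u|² dx = 0.0061952.
⟨p⟩ = 0.0000 and ⟨p²⟩ = 35.211.
(Δp)² = 35.211 − (0.0000)² = 35.211.

35.2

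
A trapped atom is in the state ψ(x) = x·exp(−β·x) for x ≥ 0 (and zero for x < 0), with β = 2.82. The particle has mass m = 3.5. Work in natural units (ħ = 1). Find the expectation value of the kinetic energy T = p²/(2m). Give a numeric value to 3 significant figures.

1.14

T = −(ħ²/2m) d²/dx², so ⟨T⟩ = −(ħ²/2m) ∫ ψ*·ψ'' dx / ∫|ψ|² dx; with m = 3.5.
Differentiate x·exp(−β·x) with the product rule; every integrand then reduces to terms xʲ·e^(−2βx) on [0, ∞), with ∫₀^∞ xʲ·e^(−2βx) dx = j!/(2β)^(j+1).
State is unnormalized: ∫|ψ|² dx = 0.011148, and ∫ψ*·(−ħ²/2m · ψ'') dx = 0.012665, so ⟨T⟩ = 0.012665 / 0.011148.
⟨T⟩ = 1.1361.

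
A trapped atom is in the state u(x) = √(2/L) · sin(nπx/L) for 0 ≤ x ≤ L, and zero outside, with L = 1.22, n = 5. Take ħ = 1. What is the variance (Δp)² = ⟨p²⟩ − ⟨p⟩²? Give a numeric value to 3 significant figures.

Compute ⟨p⟩ and ⟨p²⟩ separately; (Δp)² = ⟨p²⟩ − ⟨p⟩².
d/dx sin(nπx/L) = (nπ/L)·cos(nπx/L) and d²/dx² sin(nπx/L) = −(nπ/L)²·sin(nπx/L); on 0 ≤ x ≤ L, ∫sin²(nπx/L) dx = L/2 and ∫sin(nπx/L)·cos(nπx/L) dx = 0.
⟨p⟩ = 0.0000 and ⟨p²⟩ = 165.78.
(Δp)² = 165.78 − (0.0000)² = 165.78.

166.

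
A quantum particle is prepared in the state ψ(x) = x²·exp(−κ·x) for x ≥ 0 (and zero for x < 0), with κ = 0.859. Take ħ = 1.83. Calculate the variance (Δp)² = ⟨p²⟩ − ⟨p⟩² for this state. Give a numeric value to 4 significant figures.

Compute ⟨p⟩ and ⟨p²⟩ separately; (Δp)² = ⟨p²⟩ − ⟨p⟩².
Differentiate x²·exp(−κ·x) with the product rule; every integrand then reduces to terms xʲ·e^(−2κx) on [0, ∞), with ∫₀^∞ xʲ·e^(−2κx) dx = j!/(2κ)^(j+1).
Normalization: ∫|ψ|² dx = 1.6036.
⟨p⟩ = 0.0000 and ⟨p²⟩ = 0.82370.
(Δp)² = 0.82370 − (0.0000)² = 0.82370.

0.8237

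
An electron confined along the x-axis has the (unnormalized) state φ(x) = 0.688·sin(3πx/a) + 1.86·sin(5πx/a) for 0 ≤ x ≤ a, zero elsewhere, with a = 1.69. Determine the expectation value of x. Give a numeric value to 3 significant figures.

0.845

⟨x⟩ = ∫ x·|φ|² dx / ∫|φ|² dx (integrals over the domain).
On 0 ≤ x ≤ a (j ≠ l): ∫sin²(jπx/a) dx = a/2, ∫sin(jπx/a)·sin(lπx/a) dx = 0; diagonal moments ∫x·sin²(jπx/a) dx = a²/4, ∫x²·sin²(jπx/a) dx = a³·(1/6 − 1/(4j²π²)); cross terms ∫x·sin(jπx/a)·sin(lπx/a) dx = 0 for j + l even and −4jla²/(π²(j² − l²)²) for j + l odd, ∫x²·sin(jπx/a)·sin(lπx/a) dx = (−1)^(j+l)·4jla³/(π²(j² − l²)²); higher powers the same way via product-to-sum and parts.
State is unnormalized: ∫|φ|² dx = 3.3233, and ∫φ*·x·φ dx = 2.8082, so ⟨x⟩ = 2.8082 / 3.3233.
⟨x⟩ = 0.84500.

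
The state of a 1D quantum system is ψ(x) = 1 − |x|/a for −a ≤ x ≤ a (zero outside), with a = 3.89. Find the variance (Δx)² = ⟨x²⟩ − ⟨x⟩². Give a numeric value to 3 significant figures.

1.51

Compute ⟨x⟩ and ⟨x²⟩ separately, then (Δx)² = ⟨x²⟩ − ⟨x⟩².
ψ is even, so ∫ over [−a, a] = 2∫₀ᵃ with ψ = 1 − x/a there: ∫₀ᵃ (1 − x/a)² dx = a/3, ∫₀ᵃ x²(1 − x/a)² dx = a³/30, ∫₀ᵃ x⁴(1 − x/a)² dx = a⁵/105.
Normalization: ∫|ψ|² dx = 2.5933.
⟨x⟩ = 0.0000 and ⟨x²⟩ = 1.5132.
(Δx)² = 1.5132 − (0.0000)² = 1.5132.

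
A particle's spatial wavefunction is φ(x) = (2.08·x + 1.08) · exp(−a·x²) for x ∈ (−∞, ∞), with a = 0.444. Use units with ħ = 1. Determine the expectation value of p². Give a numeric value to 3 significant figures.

1.04

p² φ = −ħ² d²φ/dx²; ⟨p²⟩ = −ħ² ∫ φ*·φ'' dx / ∫|φ|² dx.
Expand each integrand as polynomial × e^(−2ax²) and use ∫x^(2j)·e^(−2ax²) dx = (2j−1)!!/(4a)^j · √(π/(2a)), odd powers → 0; here √(π/(2a)) = 1.8809. Differentiate with the product rule, d/dx e^(−ax²) = −2ax·e^(−ax²).
State is unnormalized: ∫|φ|² dx = 6.7759, and ∫φ*·(−ħ² φ'') dx = 7.0773, so ⟨p²⟩ = 7.0773 / 6.7759.
⟨p²⟩ = 1.0445.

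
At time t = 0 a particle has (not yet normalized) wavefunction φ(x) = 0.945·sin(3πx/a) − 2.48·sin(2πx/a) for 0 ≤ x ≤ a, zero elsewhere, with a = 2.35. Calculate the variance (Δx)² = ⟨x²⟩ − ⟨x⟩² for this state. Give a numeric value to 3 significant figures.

Compute ⟨x⟩ and ⟨x²⟩ separately, then (Δx)² = ⟨x²⟩ − ⟨x⟩².
On 0 ≤ x ≤ a (j ≠ l): ∫sin²(jπx/a) dx = a/2, ∫sin(jπx/a)·sin(lπx/a) dx = 0; diagonal moments ∫x·sin²(jπx/a) dx = a²/4, ∫x²·sin²(jπx/a) dx = a³·(1/6 − 1/(4j²π²)); cross terms ∫x·sin(jπx/a)·sin(lπx/a) dx = 0 for j + l even and −4jla²/(π²(j² − l²)²) for j + l odd, ∫x²·sin(jπx/a)·sin(lπx/a) dx = (−1)^(j+l)·4jla³/(π²(j² − l²)²); higher powers the same way via product-to-sum and parts.
Normalization: ∫|φ|² dx = 8.2760.
⟨x⟩ = 1.4792 and ⟨x²⟩ = 2.4908.
(Δx)² = 2.4908 − (1.4792)² = 0.30264.

0.303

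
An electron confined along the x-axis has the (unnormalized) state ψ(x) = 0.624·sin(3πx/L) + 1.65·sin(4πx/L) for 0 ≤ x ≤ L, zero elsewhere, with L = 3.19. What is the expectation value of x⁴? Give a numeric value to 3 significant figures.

⟨x⁴⟩ = ∫ x⁴·|ψ|² dx / ∫|ψ|² dx (integrals over the domain).
On 0 ≤ x ≤ L (j ≠ l): ∫sin²(jπx/L) dx = L/2, ∫sin(jπx/L)·sin(lπx/L) dx = 0; diagonal moments ∫x·sin²(jπx/L) dx = L²/4, ∫x²·sin²(jπx/L) dx = L³·(1/6 − 1/(4j²π²)); cross terms ∫x·sin(jπx/L)·sin(lπx/L) dx = 0 for j + l even and −4jlL²/(π²(j² − l²)²) for j + l odd, ∫x²·sin(jπx/L)·sin(lπx/L) dx = (−1)^(j+l)·4jlL³/(π²(j² − l²)²); higher powers the same way via product-to-sum and parts.
State is unnormalized: ∫|ψ|² dx = 4.9634, and ∫ψ*·x⁴·ψ dx = 47.998, so ⟨x⁴⟩ = 47.998 / 4.9634.
⟨x⁴⟩ = 9.6702.

9.67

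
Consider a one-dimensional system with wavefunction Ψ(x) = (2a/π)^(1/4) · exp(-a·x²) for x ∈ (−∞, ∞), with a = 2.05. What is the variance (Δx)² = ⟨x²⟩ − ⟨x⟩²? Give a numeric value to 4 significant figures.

Compute ⟨x⟩ and ⟨x²⟩ separately, then (Δx)² = ⟨x²⟩ − ⟨x⟩².
Gaussian moments: ∫x^(2j)·e^(−2ax²) dx = (2j−1)!!/(4a)^j · √(π/(2a)), odd powers integrate to 0; here √(π/(2a)) = 0.87535.
⟨x⟩ = 0.0000 and ⟨x²⟩ = 0.12195.
(Δx)² = 0.12195 − (0.0000)² = 0.12195.

0.1220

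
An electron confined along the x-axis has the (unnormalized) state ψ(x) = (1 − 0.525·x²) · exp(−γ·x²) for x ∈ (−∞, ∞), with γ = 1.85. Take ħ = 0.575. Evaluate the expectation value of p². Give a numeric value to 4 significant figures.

0.8245

p² ψ = −ħ² d²ψ/dx²; ⟨p²⟩ = −ħ² ∫ ψ*·ψ'' dx / ∫|ψ|² dx.
Expand each integrand as polynomial × e^(−2γx²) and use ∫x^(2j)·e^(−2γx²) dx = (2j−1)!!/(4γ)^j · √(π/(2γ)), odd powers → 0; here √(π/(2γ)) = 0.92145. Differentiate with the product rule, d/dx e^(−γx²) = −2γx·e^(−γx²).
State is unnormalized: ∫|ψ|² dx = 0.80462, and ∫ψ*·(−ħ² ψ'') dx = 0.66344, so ⟨p²⟩ = 0.66344 / 0.80462.
⟨p²⟩ = 0.82454.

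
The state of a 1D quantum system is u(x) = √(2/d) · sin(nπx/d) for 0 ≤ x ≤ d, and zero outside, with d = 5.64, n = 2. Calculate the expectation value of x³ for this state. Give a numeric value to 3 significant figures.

41.4

⟨x³⟩ = ∫ x³·|u|² dx (integrals over the domain).
With sin²θ = (1 − cos2θ)/2 on 0 ≤ x ≤ d: ∫sin²(nπx/d) dx = d/2, ∫x·sin²(nπx/d) dx = d²/4, ∫x²·sin²(nπx/d) dx = d³·(1/6 − 1/(4n²π²)); higher powers xᵏ the same way, integrating xᵏ·cos(2nπx/d) by parts.
⟨x³⟩ = 41.443.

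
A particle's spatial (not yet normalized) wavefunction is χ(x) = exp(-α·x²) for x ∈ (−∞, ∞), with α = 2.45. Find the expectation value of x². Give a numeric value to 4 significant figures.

⟨x²⟩ = ∫ x²·|χ|² dx / ∫|χ|² dx (integrals over the domain).
Gaussian moments: ∫x^(2j)·e^(−2αx²) dx = (2j−1)!!/(4α)^j · √(π/(2α)), odd powers integrate to 0; here √(π/(2α)) = 0.80071.
State is unnormalized: ∫|χ|² dx = 0.80071, and ∫χ*·x²·χ dx = 0.081705, so ⟨x²⟩ = 0.081705 / 0.80071.
⟨x²⟩ = 0.10204.

0.1020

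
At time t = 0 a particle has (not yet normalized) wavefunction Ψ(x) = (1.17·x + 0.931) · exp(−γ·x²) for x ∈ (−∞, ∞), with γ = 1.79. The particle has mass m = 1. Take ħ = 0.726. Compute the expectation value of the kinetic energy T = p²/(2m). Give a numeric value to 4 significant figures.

0.6422

T = −(ħ²/2m) d²/dx², so ⟨T⟩ = −(ħ²/2m) ∫ Ψ*·Ψ'' dx / ∫|Ψ|² dx; with m = 1.
Expand each integrand as polynomial × e^(−2γx²) and use ∫x^(2j)·e^(−2γx²) dx = (2j−1)!!/(4γ)^j · √(π/(2γ)), odd powers → 0; here √(π/(2γ)) = 0.93677. Differentiate with the product rule, d/dx e^(−γx²) = −2γx·e^(−γx²).
State is unnormalized: ∫|Ψ|² dx = 0.99106, and ∫Ψ*·(−ħ²/2m · Ψ'') dx = 0.63649, so ⟨T⟩ = 0.63649 / 0.99106.
⟨T⟩ = 0.64223.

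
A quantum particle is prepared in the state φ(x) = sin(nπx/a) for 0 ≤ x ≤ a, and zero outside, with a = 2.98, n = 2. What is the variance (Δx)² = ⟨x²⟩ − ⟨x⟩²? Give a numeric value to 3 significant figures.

Compute ⟨x⟩ and ⟨x²⟩ separately, then (Δx)² = ⟨x²⟩ − ⟨x⟩².
With sin²θ = (1 − cos2θ)/2 on 0 ≤ x ≤ a: ∫sin²(nπx/a) dx = a/2, ∫x·sin²(nπx/a) dx = a²/4, ∫x²·sin²(nπx/a) dx = a³·(1/6 − 1/(4n²π²)); higher powers xᵏ the same way, integrating xᵏ·cos(2nπx/a) by parts.
Normalization: ∫|φ|² dx = 1.4900.
⟨x⟩ = 1.4900 and ⟨x²⟩ = 2.8477.
(Δx)² = 2.8477 − (1.4900)² = 0.62756.

0.628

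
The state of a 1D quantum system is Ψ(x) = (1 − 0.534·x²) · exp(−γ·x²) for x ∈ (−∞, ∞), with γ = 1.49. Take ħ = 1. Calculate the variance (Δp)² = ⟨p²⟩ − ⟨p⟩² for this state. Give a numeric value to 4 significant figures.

2.179

Compute ⟨p⟩ and ⟨p²⟩ separately; (Δp)² = ⟨p²⟩ − ⟨p⟩².
Expand each integrand as polynomial × e^(−2γx²) and use ∫x^(2j)·e^(−2γx²) dx = (2j−1)!!/(4γ)^j · √(π/(2γ)), odd powers → 0; here √(π/(2γ)) = 1.0268. Differentiate with the product rule, d/dx e^(−γx²) = −2γx·e^(−γx²).
Normalization: ∫|Ψ|² dx = 0.86749.
⟨p⟩ = 0.0000 and ⟨p²⟩ = 2.1787.
(Δp)² = 2.1787 − (0.0000)² = 2.1787.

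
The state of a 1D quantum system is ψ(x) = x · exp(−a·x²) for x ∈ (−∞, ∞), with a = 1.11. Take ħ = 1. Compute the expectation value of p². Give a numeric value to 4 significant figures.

3.330

p² ψ = −ħ² d²ψ/dx²; ⟨p²⟩ = −ħ² ∫ ψ*·ψ'' dx / ∫|ψ|² dx.
Expand each integrand as polynomial × e^(−2ax²) and use ∫x^(2j)·e^(−2ax²) dx = (2j−1)!!/(4a)^j · √(π/(2a)), odd powers → 0; here √(π/(2a)) = 1.1896. Differentiate with the product rule, d/dx e^(−ax²) = −2ax·e^(−ax²).
State is unnormalized: ∫|ψ|² dx = 0.26793, and ∫ψ*·(−ħ² ψ'') dx = 0.89219, so ⟨p²⟩ = 0.89219 / 0.26793.
⟨p²⟩ = 3.3300.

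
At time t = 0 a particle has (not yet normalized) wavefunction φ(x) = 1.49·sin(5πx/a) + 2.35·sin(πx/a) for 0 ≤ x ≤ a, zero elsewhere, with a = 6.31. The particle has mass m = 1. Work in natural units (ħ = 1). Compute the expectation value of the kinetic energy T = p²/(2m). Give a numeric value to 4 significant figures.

0.9769

T = −(ħ²/2m) d²/dx², so ⟨T⟩ = −(ħ²/2m) ∫ φ*·φ'' dx / ∫|φ|² dx; with m = 1.
d²/dx² sin(jπx/a) = −(jπ/a)²·sin(jπx/a); on 0 ≤ x ≤ a, ∫sin²(jπx/a) dx = a/2 and ∫sin(jπx/a)·sin(lπx/a) dx = 0 for j ≠ l, so only diagonal terms survive in ∫|φ|² and ∫φ·φ″; ∫φ·φ′ dx = [φ²/2] between the walls = 0.
State is unnormalized: ∫|φ|² dx = 24.428, and ∫φ*·(−ħ²/2m · φ'') dx = 23.863, so ⟨T⟩ = 23.863 / 24.428.
⟨T⟩ = 0.97686.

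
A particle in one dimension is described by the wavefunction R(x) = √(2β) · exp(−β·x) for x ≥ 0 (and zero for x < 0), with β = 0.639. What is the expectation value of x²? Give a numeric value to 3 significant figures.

1.22

⟨x²⟩ = ∫ x²·|R|² dx (integrals over the domain).
Every integrand reduces to terms xʲ·e^(−2βx) on [0, ∞); use ∫₀^∞ xʲ·e^(−2βx) dx = j!/(2β)^(j+1).
⟨x²⟩ = 1.2245.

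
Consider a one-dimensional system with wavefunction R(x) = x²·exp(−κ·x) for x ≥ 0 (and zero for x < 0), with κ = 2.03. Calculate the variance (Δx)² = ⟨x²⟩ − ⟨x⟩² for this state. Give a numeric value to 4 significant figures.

Compute ⟨x⟩ and ⟨x²⟩ separately, then (Δx)² = ⟨x²⟩ − ⟨x⟩².
Every integrand reduces to terms xʲ·e^(−2κx) on [0, ∞); use ∫₀^∞ xʲ·e^(−2κx) dx = j!/(2κ)^(j+1).
Normalization: ∫|R|² dx = 0.021756.
⟨x⟩ = 1.2315 and ⟨x²⟩ = 1.8200.
(Δx)² = 1.8200 − (1.2315)² = 0.30333.

0.3033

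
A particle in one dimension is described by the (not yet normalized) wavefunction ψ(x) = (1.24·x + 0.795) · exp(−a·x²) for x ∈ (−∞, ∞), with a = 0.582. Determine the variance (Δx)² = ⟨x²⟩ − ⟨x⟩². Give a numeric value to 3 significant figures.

Compute ⟨x⟩ and ⟨x²⟩ separately, then (Δx)² = ⟨x²⟩ − ⟨x⟩².
Expand each integrand as polynomial × e^(−2ax²) and use ∫x^(2j)·e^(−2ax²) dx = (2j−1)!!/(4a)^j · √(π/(2a)), odd powers → 0; here √(π/(2a)) = 1.6429.
Normalization: ∫|ψ|² dx = 2.1234.
⟨x⟩ = 0.65524 and ⟨x²⟩ = 0.86856.
(Δx)² = 0.86856 − (0.65524)² = 0.43922.

0.439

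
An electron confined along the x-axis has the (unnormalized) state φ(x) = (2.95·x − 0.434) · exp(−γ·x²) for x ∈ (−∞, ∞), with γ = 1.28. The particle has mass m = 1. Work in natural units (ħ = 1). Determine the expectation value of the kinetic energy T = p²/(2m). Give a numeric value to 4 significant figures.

T = −(ħ²/2m) d²/dx², so ⟨T⟩ = −(ħ²/2m) ∫ φ*·φ'' dx / ∫|φ|² dx; with m = 1.
Expand each integrand as polynomial × e^(−2γx²) and use ∫x^(2j)·e^(−2γx²) dx = (2j−1)!!/(4γ)^j · √(π/(2γ)), odd powers → 0; here √(π/(2γ)) = 1.1078. Differentiate with the product rule, d/dx e^(−γx²) = −2γx·e^(−γx²).
State is unnormalized: ∫|φ|² dx = 2.0916, and ∫φ*·(−ħ²/2m · φ'') dx = 3.7487, so ⟨T⟩ = 3.7487 / 2.0916.
⟨T⟩ = 1.7923.

1.792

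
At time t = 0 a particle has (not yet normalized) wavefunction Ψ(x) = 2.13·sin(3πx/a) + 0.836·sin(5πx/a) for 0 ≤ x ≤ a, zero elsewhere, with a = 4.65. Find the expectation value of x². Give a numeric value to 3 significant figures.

⟨x²⟩ = ∫ x²·|Ψ|² dx / ∫|Ψ|² dx (integrals over the domain).
On 0 ≤ x ≤ a (j ≠ l): ∫sin²(jπx/a) dx = a/2, ∫sin(jπx/a)·sin(lπx/a) dx = 0; diagonal moments ∫x·sin²(jπx/a) dx = a²/4, ∫x²·sin²(jπx/a) dx = a³·(1/6 − 1/(4j²π²)); cross terms ∫x·sin(jπx/a)·sin(lπx/a) dx = 0 for j + l even and −4jla²/(π²(j² − l²)²) for j + l odd, ∫x²·sin(jπx/a)·sin(lπx/a) dx = (−1)^(j+l)·4jla³/(π²(j² − l²)²); higher powers the same way via product-to-sum and parts.
State is unnormalized: ∫|Ψ|² dx = 12.173, and ∫Ψ*·x²·Ψ dx = 94.887, so ⟨x²⟩ = 94.887 / 12.173.
⟨x²⟩ = 7.7947.

7.79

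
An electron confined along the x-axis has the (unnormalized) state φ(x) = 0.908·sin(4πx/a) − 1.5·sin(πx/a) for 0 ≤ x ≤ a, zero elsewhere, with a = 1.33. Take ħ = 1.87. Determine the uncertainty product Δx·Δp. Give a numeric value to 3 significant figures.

Δx = √(⟨x²⟩−⟨x⟩²), Δp = √(⟨p²⟩−⟨p⟩²).
On 0 ≤ x ≤ a (j ≠ l): ∫sin²(jπx/a) dx = a/2, ∫sin(jπx/a)·sin(lπx/a) dx = 0; diagonal moments ∫x·sin²(jπx/a) dx = a²/4, ∫x²·sin²(jπx/a) dx = a³·(1/6 − 1/(4j²π²)); cross terms ∫x·sin(jπx/a)·sin(lπx/a) dx = 0 for j + l even and −4jla²/(π²(j² − l²)²) for j + l odd, ∫x²·sin(jπx/a)·sin(lπx/a) dx = (−1)^(j+l)·4jla³/(π²(j² − l²)²); higher powers the same way via product-to-sum and parts. d²/dx² sin(jπx/a) = −(jπ/a)²·sin(jπx/a); on 0 ≤ x ≤ a, ∫sin²(jπx/a) dx = a/2 and ∫sin(jπx/a)·sin(lπx/a) dx = 0 for j ≠ l, so only diagonal terms survive in ∫|φ|² and ∫φ·φ″; ∫φ·φ′ dx = [φ²/2] between the walls = 0.
Normalization: ∫|φ|² dx = 2.0445.
⟨x⟩ = 0.68198, ⟨x²⟩ = 0.54513 ⇒ Δx = 0.28291.
⟨p⟩ = 0.0000, ⟨p²⟩ = 97.994 ⇒ Δp = 9.8992.
Δx·Δp = 2.8005.

2.80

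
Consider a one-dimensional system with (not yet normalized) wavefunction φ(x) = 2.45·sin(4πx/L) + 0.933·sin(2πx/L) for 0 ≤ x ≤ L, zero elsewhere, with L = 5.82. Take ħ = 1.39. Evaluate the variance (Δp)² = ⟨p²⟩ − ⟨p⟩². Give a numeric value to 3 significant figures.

Compute ⟨p⟩ and ⟨p²⟩ separately; (Δp)² = ⟨p²⟩ − ⟨p⟩².
d²/dx² sin(jπx/L) = −(jπ/L)²·sin(jπx/L); on 0 ≤ x ≤ L, ∫sin²(jπx/L) dx = L/2 and ∫sin(jπx/L)·sin(lπx/L) dx = 0 for j ≠ l, so only diagonal terms survive in ∫|φ|² and ∫φ·φ″; ∫φ·φ′ dx = [φ²/2] between the walls = 0.
Normalization: ∫|φ|² dx = 20.000.
⟨p⟩ = 0.0000 and ⟨p²⟩ = 8.1519.
(Δp)² = 8.1519 − (0.0000)² = 8.1519.

8.15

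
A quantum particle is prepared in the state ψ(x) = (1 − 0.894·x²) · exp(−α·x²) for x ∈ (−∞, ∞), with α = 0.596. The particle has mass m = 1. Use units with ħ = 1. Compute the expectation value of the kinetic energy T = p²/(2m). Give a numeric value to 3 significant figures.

1.21

T = −(ħ²/2m) d²/dx², so ⟨T⟩ = −(ħ²/2m) ∫ ψ*·ψ'' dx / ∫|ψ|² dx; with m = 1.
Expand each integrand as polynomial × e^(−2αx²) and use ∫x^(2j)·e^(−2αx²) dx = (2j−1)!!/(4α)^j · √(π/(2α)), odd powers → 0; here √(π/(2α)) = 1.6234. Differentiate with the product rule, d/dx e^(−αx²) = −2αx·e^(−αx²).
State is unnormalized: ∫|ψ|² dx = 1.0908, and ∫ψ*·(−ħ²/2m · ψ'') dx = 1.3229, so ⟨T⟩ = 1.3229 / 1.0908.
⟨T⟩ = 1.2128.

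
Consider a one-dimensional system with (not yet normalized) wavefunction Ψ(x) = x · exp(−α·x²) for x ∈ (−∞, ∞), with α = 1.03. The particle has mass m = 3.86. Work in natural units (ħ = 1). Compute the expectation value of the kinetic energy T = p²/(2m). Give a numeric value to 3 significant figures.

T = −(ħ²/2m) d²/dx², so ⟨T⟩ = −(ħ²/2m) ∫ Ψ*·Ψ'' dx / ∫|Ψ|² dx; with m = 3.86.
Expand each integrand as polynomial × e^(−2αx²) and use ∫x^(2j)·e^(−2αx²) dx = (2j−1)!!/(4α)^j · √(π/(2α)), odd powers → 0; here √(π/(2α)) = 1.2349. Differentiate with the product rule, d/dx e^(−αx²) = −2αx·e^(−αx²).
State is unnormalized: ∫|Ψ|² dx = 0.29974, and ∫Ψ*·(−ħ²/2m · Ψ'') dx = 0.11997, so ⟨T⟩ = 0.11997 / 0.29974.
⟨T⟩ = 0.40026.

0.400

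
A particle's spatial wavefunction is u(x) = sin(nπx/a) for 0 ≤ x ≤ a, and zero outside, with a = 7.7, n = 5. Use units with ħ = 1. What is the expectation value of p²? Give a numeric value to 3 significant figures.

p² u = −ħ² d²u/dx²; ⟨p²⟩ = −ħ² ∫ u*·u'' dx / ∫|u|² dx.
d/dx sin(nπx/a) = (nπ/a)·cos(nπx/a) and d²/dx² sin(nπx/a) = −(nπ/a)²·sin(nπx/a); on 0 ≤ x ≤ a, ∫sin²(nπx/a) dx = a/2 and ∫sin(nπx/a)·cos(nπx/a) dx = 0.
State is unnormalized: ∫|u|² dx = 3.8500, and ∫u*·(−ħ² u'') dx = 16.022, so ⟨p²⟩ = 16.022 / 3.8500.
⟨p²⟩ = 4.1616.

4.16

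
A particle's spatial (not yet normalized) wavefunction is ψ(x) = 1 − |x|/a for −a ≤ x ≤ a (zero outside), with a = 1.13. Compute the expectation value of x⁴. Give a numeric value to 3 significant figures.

⟨x⁴⟩ = ∫ x⁴·|ψ|² dx / ∫|ψ|² dx (integrals over the domain).
ψ is even, so ∫ over [−a, a] = 2∫₀ᵃ with ψ = 1 − x/a there: ∫₀ᵃ (1 − x/a)² dx = a/3, ∫₀ᵃ x²(1 − x/a)² dx = a³/30, ∫₀ᵃ x⁴(1 − x/a)² dx = a⁵/105.
State is unnormalized: ∫|ψ|² dx = 0.75333, and ∫ψ*·x⁴·ψ dx = 0.035094, so ⟨x⁴⟩ = 0.035094 / 0.75333.
⟨x⁴⟩ = 0.046585.

0.0466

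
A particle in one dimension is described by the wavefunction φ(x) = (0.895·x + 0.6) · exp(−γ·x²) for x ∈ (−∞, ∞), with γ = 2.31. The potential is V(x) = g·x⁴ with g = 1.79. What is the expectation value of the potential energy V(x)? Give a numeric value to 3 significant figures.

0.112

⟨V⟩ = ∫ V(x)·|φ|² dx / ∫|φ|² dx.
Expand each integrand as polynomial × e^(−2γx²) and use ∫x^(2j)·e^(−2γx²) dx = (2j−1)!!/(4γ)^j · √(π/(2γ)), odd powers → 0; here √(π/(2γ)) = 0.82462.
State is unnormalized: ∫|φ|² dx = 0.36835, and ∫φ*·V(x)·φ dx = 0.041153, so ⟨V⟩ = 0.041153 / 0.36835.
⟨V⟩ = 0.11172.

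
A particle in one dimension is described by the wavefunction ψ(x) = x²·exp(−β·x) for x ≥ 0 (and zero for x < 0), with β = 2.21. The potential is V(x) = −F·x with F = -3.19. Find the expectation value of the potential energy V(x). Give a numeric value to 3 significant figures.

3.61

⟨V⟩ = ∫ V(x)·|ψ|² dx / ∫|ψ|² dx.
Every integrand reduces to terms xʲ·e^(−2βx) on [0, ∞); use ∫₀^∞ xʲ·e^(−2βx) dx = j!/(2β)^(j+1).
State is unnormalized: ∫|ψ|² dx = 0.014227, and ∫ψ*·V(x)·ψ dx = 0.051338, so ⟨V⟩ = 0.051338 / 0.014227.
⟨V⟩ = 3.6086.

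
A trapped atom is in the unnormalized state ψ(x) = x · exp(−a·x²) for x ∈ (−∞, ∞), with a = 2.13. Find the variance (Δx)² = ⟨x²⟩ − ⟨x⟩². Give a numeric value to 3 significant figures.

Compute ⟨x⟩ and ⟨x²⟩ separately, then (Δx)² = ⟨x²⟩ − ⟨x⟩².
Expand each integrand as polynomial × e^(−2ax²) and use ∫x^(2j)·e^(−2ax²) dx = (2j−1)!!/(4a)^j · √(π/(2a)), odd powers → 0; here √(π/(2a)) = 0.85876.
Normalization: ∫|ψ|² dx = 0.10079.
⟨x⟩ = 0.0000 and ⟨x²⟩ = 0.35211.
(Δx)² = 0.35211 − (0.0000)² = 0.35211.

0.352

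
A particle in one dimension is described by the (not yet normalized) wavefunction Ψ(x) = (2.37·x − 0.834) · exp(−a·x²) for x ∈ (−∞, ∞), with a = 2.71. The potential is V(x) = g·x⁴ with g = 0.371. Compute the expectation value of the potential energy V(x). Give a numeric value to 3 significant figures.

0.0256

⟨V⟩ = ∫ V(x)·|Ψ|² dx / ∫|Ψ|² dx.
Expand each integrand as polynomial × e^(−2ax²) and use ∫x^(2j)·e^(−2ax²) dx = (2j−1)!!/(4a)^j · √(π/(2a)), odd powers → 0; here √(π/(2a)) = 0.76133.
State is unnormalized: ∫|Ψ|² dx = 0.92405, and ∫Ψ*·V(x)·Ψ dx = 0.023699, so ⟨V⟩ = 0.023699 / 0.92405.
⟨V⟩ = 0.025647.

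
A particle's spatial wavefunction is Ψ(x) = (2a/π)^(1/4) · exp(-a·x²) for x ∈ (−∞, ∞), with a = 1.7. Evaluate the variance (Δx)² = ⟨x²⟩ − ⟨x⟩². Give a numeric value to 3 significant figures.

Compute ⟨x⟩ and ⟨x²⟩ separately, then (Δx)² = ⟨x²⟩ − ⟨x⟩².
Gaussian moments: ∫x^(2j)·e^(−2ax²) dx = (2j−1)!!/(4a)^j · √(π/(2a)), odd powers integrate to 0; here √(π/(2a)) = 0.96125.
⟨x⟩ = 0.0000 and ⟨x²⟩ = 0.14706.
(Δx)² = 0.14706 − (0.0000)² = 0.14706.

0.147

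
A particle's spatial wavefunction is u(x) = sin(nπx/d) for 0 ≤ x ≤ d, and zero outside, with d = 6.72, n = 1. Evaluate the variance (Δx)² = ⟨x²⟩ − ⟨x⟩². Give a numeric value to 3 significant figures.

Compute ⟨x⟩ and ⟨x²⟩ separately, then (Δx)² = ⟨x²⟩ − ⟨x⟩².
With sin²θ = (1 − cos2θ)/2 on 0 ≤ x ≤ d: ∫sin²(nπx/d) dx = d/2, ∫x·sin²(nπx/d) dx = d²/4, ∫x²·sin²(nπx/d) dx = d³·(1/6 − 1/(4n²π²)); higher powers xᵏ the same way, integrating xᵏ·cos(2nπx/d) by parts.
Normalization: ∫|u|² dx = 3.3600.
⟨x⟩ = 3.3600 and ⟨x²⟩ = 12.765.
(Δx)² = 12.765 − (3.3600)² = 1.4754.

1.48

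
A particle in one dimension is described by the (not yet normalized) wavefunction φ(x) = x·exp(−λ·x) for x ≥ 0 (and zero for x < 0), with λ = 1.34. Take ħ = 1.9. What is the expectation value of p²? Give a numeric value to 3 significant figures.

p² φ = −ħ² d²φ/dx²; ⟨p²⟩ = −ħ² ∫ φ*·φ'' dx / ∫|φ|² dx.
Differentiate x·exp(−λ·x) with the product rule; every integrand then reduces to terms xʲ·e^(−2λx) on [0, ∞), with ∫₀^∞ xʲ·e^(−2λx) dx = j!/(2λ)^(j+1).
State is unnormalized: ∫|φ|² dx = 0.10390, and ∫φ*·(−ħ² φ'') dx = 0.67351, so ⟨p²⟩ = 0.67351 / 0.10390.
⟨p²⟩ = 6.4821.

6.48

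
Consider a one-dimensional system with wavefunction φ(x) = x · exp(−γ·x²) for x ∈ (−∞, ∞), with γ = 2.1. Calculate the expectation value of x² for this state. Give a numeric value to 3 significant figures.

⟨x²⟩ = ∫ x²·|φ|² dx / ∫|φ|² dx (integrals over the domain).
Expand each integrand as polynomial × e^(−2γx²) and use ∫x^(2j)·e^(−2γx²) dx = (2j−1)!!/(4γ)^j · √(π/(2γ)), odd powers → 0; here √(π/(2γ)) = 0.86487.
State is unnormalized: ∫|φ|² dx = 0.10296, and ∫φ*·x²·φ dx = 0.036772, so ⟨x²⟩ = 0.036772 / 0.10296.
⟨x²⟩ = 0.35714.

0.357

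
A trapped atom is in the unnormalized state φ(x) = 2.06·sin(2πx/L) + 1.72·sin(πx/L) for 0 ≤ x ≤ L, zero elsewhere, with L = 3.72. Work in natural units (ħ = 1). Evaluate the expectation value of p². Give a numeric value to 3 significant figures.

1.97

p² φ = −ħ² d²φ/dx²; ⟨p²⟩ = −ħ² ∫ φ*·φ'' dx / ∫|φ|² dx.
d²/dx² sin(jπx/L) = −(jπ/L)²·sin(jπx/L); on 0 ≤ x ≤ L, ∫sin²(jπx/L) dx = L/2 and ∫sin(jπx/L)·sin(lπx/L) dx = 0 for j ≠ l, so only diagonal terms survive in ∫|φ|² and ∫φ·φ″; ∫φ·φ′ dx = [φ²/2] between the walls = 0.
State is unnormalized: ∫|φ|² dx = 13.396, and ∫φ*·(−ħ² φ'') dx = 26.442, so ⟨p²⟩ = 26.442 / 13.396.
⟨p²⟩ = 1.9739.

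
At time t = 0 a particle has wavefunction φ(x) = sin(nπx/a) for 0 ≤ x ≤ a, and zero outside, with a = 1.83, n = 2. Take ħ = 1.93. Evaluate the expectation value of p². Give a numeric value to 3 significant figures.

43.9

p² φ = −ħ² d²φ/dx²; ⟨p²⟩ = −ħ² ∫ φ*·φ'' dx / ∫|φ|² dx.
d/dx sin(nπx/a) = (nπ/a)·cos(nπx/a) and d²/dx² sin(nπx/a) = −(nπ/a)²·sin(nπx/a); on 0 ≤ x ≤ a, ∫sin²(nπx/a) dx = a/2 and ∫sin(nπx/a)·cos(nπx/a) dx = 0.
State is unnormalized: ∫|φ|² dx = 0.91500, and ∫φ*·(−ħ² φ'') dx = 40.178, so ⟨p²⟩ = 40.178 / 0.91500.
⟨p²⟩ = 43.911.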